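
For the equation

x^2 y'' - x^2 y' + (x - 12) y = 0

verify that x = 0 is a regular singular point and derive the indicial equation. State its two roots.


Divide by x^2 to reach normal form y'' + P_1(x) y' + P_2(x) y = 0 with P_1(x) = -1 and P_2(x) = 1/x - 12/x^2.
x = 0 is a singular point because the y-coefficient 1/x - 12/x^2 has a pole at x = 0.
It is a regular singular point because x P_1(x) = p(x) = -x and x^2 P_2(x) = q(x) = x - 12 are polynomials, hence analytic at x = 0.
p(0) = 0,  q(0) = -12.
Indicial equation: r(r-1) + p(0) r + q(0) = 0, i.e. r^2 + (p(0) - 1) r + q(0) = 0, i.e. r^2 - 1 r - 12 = 0.
Discriminant: (-1)^2 - 4(-12) = 49, so r = (1 ± 7)/2.
Solving: r_1 = 4, r_2 = -3.

indicial: r^2 - 1 r - 12 = 0; roots r_1 = 4, r_2 = -3


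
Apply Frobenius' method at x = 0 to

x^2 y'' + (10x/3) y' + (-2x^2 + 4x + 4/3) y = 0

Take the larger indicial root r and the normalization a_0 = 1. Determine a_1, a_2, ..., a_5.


Write in Frobenius form y'' + (p(x)/x) y' + (q(x)/x^2) y = 0:
  p(x) = 10/3,  q(x) = -2x^2 + 4x + 4/3.
Indicial equation: r(r-1) + (10/3) r + (4/3) = 0 -> roots r_1 = -1, r_2 = -4/3.
Take r = r_1 = -1. Let y(x) = x^r sum_{n>=0} a_n x^n with a_0 = 1.
Substitute y = x^r sum a_n x^n and match x^{r+n}. The recurrence is
  D(n) a_n + 4 a_{n-1} - 2 a_{n-2} = 0,  where D(n) = (r+n)(r+n-1) + (10/3)(r+n) + (4/3).
  a_n = [-4 a_{n-1} + 2 a_{n-2}] / D(n).
Since the indicial polynomial factors as (r - r_1)(r - r_2), D(n) = (r_1 + n - r_1)(r_1 + n - r_2) = n(n + 1/3).
Evaluating step by step (a_0 = 1):
  n = 1: D(1) = 1(1 + 1/3) = 4/3; numerator = -4(1) = -4; a_1 = (-4)/(4/3) = -3
  n = 2: D(2) = 2(2 + 1/3) = 14/3; numerator = -4(-3) + 2(1) = 14; a_2 = (14)/(14/3) = 3
  n = 3: D(3) = 3(3 + 1/3) = 10; numerator = -4(3) + 2(-3) = -18; a_3 = (-18)/(10) = -9/5
  n = 4: D(4) = 4(4 + 1/3) = 52/3; numerator = -4(-9/5) + 2(3) = 66/5; a_4 = (66/5)/(52/3) = 99/130
  n = 5: D(5) = 5(5 + 1/3) = 80/3; numerator = -4(99/130) + 2(-9/5) = -432/65; a_5 = (-432/65)/(80/3) = -81/325

r = -1; a_0 = 1; a_1 = -3; a_2 = 3; a_3 = -9/5; a_4 = 99/130; a_5 = -81/325


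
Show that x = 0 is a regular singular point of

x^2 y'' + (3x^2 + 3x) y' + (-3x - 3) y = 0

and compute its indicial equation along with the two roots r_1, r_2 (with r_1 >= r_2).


Divide by x^2 to reach normal form y'' + P_1(x) y' + P_2(x) y = 0 with P_1(x) = 3 + 3/x and P_2(x) = -3/x - 3/x^2.
x = 0 is a singular point because the y'-coefficient 3 + 3/x has a pole at x = 0 and the y-coefficient -3/x - 3/x^2 has a pole at x = 0.
It is a regular singular point because x P_1(x) = p(x) = 3x + 3 and x^2 P_2(x) = q(x) = -3x - 3 are polynomials, hence analytic at x = 0.
p(0) = 3,  q(0) = -3.
Indicial equation: r(r-1) + p(0) r + q(0) = 0, i.e. r^2 + (p(0) - 1) r + q(0) = 0, i.e. r^2 + 2 r - 3 = 0.
Discriminant: (2)^2 - 4(-3) = 16, so r = (-2 ± 4)/2.
Solving: r_1 = 1, r_2 = -3.

indicial: r^2 + 2 r - 3 = 0; roots r_1 = 1, r_2 = -3


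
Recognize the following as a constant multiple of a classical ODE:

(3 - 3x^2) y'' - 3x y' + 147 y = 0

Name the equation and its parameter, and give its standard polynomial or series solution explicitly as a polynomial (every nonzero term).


All three coefficients share the factor 3; dividing through by 3 gives  (1 - x^2) y'' - x y' + 49 y = 0.
This matches the Chebyshev equation (1 - x^2) y'' - x y' + n^2 y = 0 (note the -x y' term, not -2x y') with n^2 = 49, so n = 7; the polynomial solution is T_7(x).
With y = sum_k a_k x^k, matching x^k gives (k+2)(k+1) a_{k+2} = (k^2 - n^2) a_k = (k - 7)(k + 7) a_k. The right side vanishes at k = 7, so the series with the parity of 7 terminates at degree 7.
Standard normalization: leading coefficient of T_n is 2^(n-1), so a_7 = 2^6 = 64. Work downward with a_k = (k+1)(k+2) a_{k+2} / ((k - 7)(k + 7)):
  a_5 = (6)(7)(64) / ((5 - 7)(5 + 7)) = 2688/(-24) = -112
  a_3 = (4)(5)(-112) / ((3 - 7)(3 + 7)) = -2240/(-40) = 56
  a_1 = (2)(3)(56) / ((1 - 7)(1 + 7)) = 336/(-48) = -7
Hence T_7(x) = 64 x^7 - 112 x^5 + 56 x^3 - 7 x.

T_7(x); series = 64 x^7 - 112 x^5 + 56 x^3 - 7 x


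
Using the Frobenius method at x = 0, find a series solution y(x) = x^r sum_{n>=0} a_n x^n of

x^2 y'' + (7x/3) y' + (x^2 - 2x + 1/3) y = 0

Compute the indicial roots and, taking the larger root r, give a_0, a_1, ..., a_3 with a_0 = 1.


Write in Frobenius form y'' + (p(x)/x) y' + (q(x)/x^2) y = 0:
  p(x) = 7/3,  q(x) = x^2 - 2x + 1/3.
Indicial equation: r(r-1) + (7/3) r + (1/3) = 0 -> roots r_1 = -1/3, r_2 = -1.
Take r = r_1 = -1/3. Let y(x) = x^r sum_{n>=0} a_n x^n with a_0 = 1.
Substitute y = x^r sum a_n x^n and match x^{r+n}. The recurrence is
  D(n) a_n - 2 a_{n-1} + 1 a_{n-2} = 0,  where D(n) = (r+n)(r+n-1) + (7/3)(r+n) + (1/3).
  a_n = [2 a_{n-1} - 1 a_{n-2}] / D(n).
Since the indicial polynomial factors as (r - r_1)(r - r_2), D(n) = (r_1 + n - r_1)(r_1 + n - r_2) = n(n + 2/3).
Evaluating step by step (a_0 = 1):
  n = 1: D(1) = 1(1 + 2/3) = 5/3; numerator = 2(1) = 2; a_1 = (2)/(5/3) = 6/5
  n = 2: D(2) = 2(2 + 2/3) = 16/3; numerator = 2(6/5) - 1(1) = 7/5; a_2 = (7/5)/(16/3) = 21/80
  n = 3: D(3) = 3(3 + 2/3) = 11; numerator = 2(21/80) - 1(6/5) = -27/40; a_3 = (-27/40)/(11) = -27/440

r = -1/3; a_0 = 1; a_1 = 6/5; a_2 = 21/80; a_3 = -27/440


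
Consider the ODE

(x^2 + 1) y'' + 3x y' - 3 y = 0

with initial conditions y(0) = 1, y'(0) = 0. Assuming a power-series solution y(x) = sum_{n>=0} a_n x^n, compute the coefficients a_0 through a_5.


Ansatz: y(x) = sum_{n>=0} a_n x^n, so y'(x) = sum_{n>=1} n a_n x^(n-1) and y''(x) = sum_{n>=2} n(n-1) a_n x^(n-2).
Substitute into P(x) y'' + Q(x) y' + R(x) y = 0 with P(x) = x^2 + 1, Q(x) = 3x, R(x) = -3, and match powers of x.
Initial conditions: a_0 = 1, a_1 = 0.
Setting the coefficient of each power of x to zero and solving order by order (substituting the coefficients already found):
  x^0: 2 a_2 - 3 a_0 = 0  ->  2 a_2 = 3 a_0 = 3  ->  a_2 = 3/2
  x^1: 6 a_3 = 0  ->  a_3 = 0
  x^2: 12 a_4 + 5 a_2 = 0  ->  12 a_4 = -5 a_2 = -15/2  ->  a_4 = -5/8
  x^3: 20 a_5 + 12 a_3 = 0  ->  20 a_5 = -12 a_3 = 0  ->  a_5 = 0
Truncated series: y(x) = 1 + (3/2) x^2 - (5/8) x^4 + O(x^6).

a_0 = 1; a_1 = 0; a_2 = 3/2; a_3 = 0; a_4 = -5/8; a_5 = 0


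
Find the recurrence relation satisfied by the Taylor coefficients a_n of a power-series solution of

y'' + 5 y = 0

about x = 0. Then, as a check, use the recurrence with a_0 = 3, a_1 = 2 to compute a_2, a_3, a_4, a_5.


Substitute y = sum_n a_n x^n into y'' + (const) y = 0.
y''(x) = sum_{n>=0} (n+2)(n+1) a_{n+2} x^n.
The ODE becomes sum_n [(n+2)(n+1) a_{n+2} + 5 a_n] x^n = 0.
Setting each coefficient to zero gives the recurrence:
  (n+2)(n+1) a_{n+2} + 5 a_n = 0,
  a_{n+2} = -5 / ((n+1)(n+2)) a_n.

Check with a_0 = 3, a_1 = 2 (apply the recurrence for n = 0, 1, 2, 3): a_0 = 3, a_1 = 2, a_2 = -15/2, a_3 = -5/3, a_4 = 25/8, a_5 = 5/12.

a_{n+2} = -5/((n+1)(n+2)) * a_n; check: a_0 = 3, a_1 = 2, a_2 = -15/2, a_3 = -5/3, a_4 = 25/8, a_5 = 5/12


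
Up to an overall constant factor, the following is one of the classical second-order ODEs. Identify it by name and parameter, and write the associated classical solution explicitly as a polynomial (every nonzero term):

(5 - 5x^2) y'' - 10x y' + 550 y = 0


All three coefficients share the factor 5; dividing through by 5 gives  (1 - x^2) y'' - 2x y' + 110 y = 0.
This matches the Legendre equation (1 - x^2) y'' - 2x y' + n(n+1) y = 0 (note the -2x y' term) with n(n+1) = 110, so n = 10; the polynomial solution is P_10(x).
With y = sum_k a_k x^k, matching x^k gives (k+2)(k+1) a_{k+2} = [k(k+1) - n(n+1)] a_k = (k - 10)(k + 11) a_k. The right side vanishes at k = 10, so the series with the parity of 10 terminates at degree 10.
Standard normalization (P_n(1) = 1): leading coefficient (2n)!/(2^n (n!)^2) = 2432902008176640000/(1024*13168189440000) = 46189/256, so a_10 = 46189/256. Work downward with a_k = (k+1)(k+2) a_{k+2} / ((k - 10)(k + 11)):
  a_8 = (9)(10)(46189/256) / ((8 - 10)(8 + 11)) = (2078505/128)/(-38) = -109395/256
  a_6 = (7)(8)(-109395/256) / ((6 - 10)(6 + 11)) = (-765765/32)/(-68) = 45045/128
  a_4 = (5)(6)(45045/128) / ((4 - 10)(4 + 11)) = (675675/64)/(-90) = -15015/128
  a_2 = (3)(4)(-15015/128) / ((2 - 10)(2 + 11)) = (-45045/32)/(-104) = 3465/256
  a_0 = (1)(2)(3465/256) / ((0 - 10)(0 + 11)) = (3465/128)/(-110) = -63/256
Hence P_10(x) = 46189 x^10/256 - 109395 x^8/256 + 45045 x^6/128 - 15015 x^4/128 + 3465 x^2/256 - 63/256.

P_10(x); series = 46189 x^10/256 - 109395 x^8/256 + 45045 x^6/128 - 15015 x^4/128 + 3465 x^2/256 - 63/256


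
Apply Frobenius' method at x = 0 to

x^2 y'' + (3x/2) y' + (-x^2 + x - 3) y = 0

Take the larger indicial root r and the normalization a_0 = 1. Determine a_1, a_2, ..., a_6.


Write in Frobenius form y'' + (p(x)/x) y' + (q(x)/x^2) y = 0:
  p(x) = 3/2,  q(x) = -x^2 + x - 3.
Indicial equation: r(r-1) + (3/2) r + (-3) = 0 -> roots r_1 = 3/2, r_2 = -2.
Take r = r_1 = 3/2. Let y(x) = x^r sum_{n>=0} a_n x^n with a_0 = 1.
Substitute y = x^r sum a_n x^n and match x^{r+n}. The recurrence is
  D(n) a_n + 1 a_{n-1} - 1 a_{n-2} = 0,  where D(n) = (r+n)(r+n-1) + (3/2)(r+n) + (-3).
  a_n = [-1 a_{n-1} + 1 a_{n-2}] / D(n).
Since the indicial polynomial factors as (r - r_1)(r - r_2), D(n) = (r_1 + n - r_1)(r_1 + n - r_2) = n(n + 7/2).
Evaluating step by step (a_0 = 1):
  n = 1: D(1) = 1(1 + 7/2) = 9/2; numerator = -1(1) = -1; a_1 = (-1)/(9/2) = -2/9
  n = 2: D(2) = 2(2 + 7/2) = 11; numerator = -1(-2/9) + 1(1) = 11/9; a_2 = (11/9)/(11) = 1/9
  n = 3: D(3) = 3(3 + 7/2) = 39/2; numerator = -1(1/9) + 1(-2/9) = -1/3; a_3 = (-1/3)/(39/2) = -2/117
  n = 4: D(4) = 4(4 + 7/2) = 30; numerator = -1(-2/117) + 1(1/9) = 5/39; a_4 = (5/39)/(30) = 1/234
  n = 5: D(5) = 5(5 + 7/2) = 85/2; numerator = -1(1/234) + 1(-2/117) = -5/234; a_5 = (-5/234)/(85/2) = -1/1989
  n = 6: D(6) = 6(6 + 7/2) = 57; numerator = -1(-1/1989) + 1(1/234) = 19/3978; a_6 = (19/3978)/(57) = 1/11934

r = 3/2; a_0 = 1; a_1 = -2/9; a_2 = 1/9; a_3 = -2/117; a_4 = 1/234; a_5 = -1/1989; a_6 = 1/11934


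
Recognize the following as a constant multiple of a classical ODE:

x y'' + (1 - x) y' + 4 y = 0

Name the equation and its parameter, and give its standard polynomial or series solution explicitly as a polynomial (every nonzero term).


The equation is already in a standard form:  x y'' + (1 - x) y' + 4 y = 0.
This matches the Laguerre equation x y'' + (1 - x) y' + n y = 0 with n = 4; the polynomial solution is L_4(x).
With y = sum_k a_k x^k, matching x^k gives (k+1)k a_{k+1} + (k+1) a_{k+1} - k a_k + n a_k = 0, i.e. (k+1)^2 a_{k+1} = (k - n) a_k = (k - 4) a_k. The right side vanishes at k = 4, so the series terminates at degree 4.
Standard normalization L_n(0) = 1 gives a_0 = 1. Work upward with a_{k+1} = (k - 4) a_k / (k+1)^2:
  a_1 = (0 - 4)(1) / 1^2 = -4/1 = -4
  a_2 = (1 - 4)(-4) / 2^2 = 12/4 = 3
  a_3 = (2 - 4)(3) / 3^2 = -6/9 = -2/3
  a_4 = (3 - 4)(-2/3) / 4^2 = (2/3)/16 = 1/24
Hence L_4(x) = x^4/24 - 2 x^3/3 + 3 x^2 - 4 x + 1.

L_4(x); series = x^4/24 - 2 x^3/3 + 3 x^2 - 4 x + 1


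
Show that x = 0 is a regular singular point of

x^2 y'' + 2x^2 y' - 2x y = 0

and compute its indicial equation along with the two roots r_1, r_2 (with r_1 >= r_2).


Divide by x^2 to reach normal form y'' + P_1(x) y' + P_2(x) y = 0 with P_1(x) = 2 and P_2(x) = -2/x.
x = 0 is a singular point because the y-coefficient -2/x has a pole at x = 0.
It is a regular singular point because x P_1(x) = p(x) = 2x and x^2 P_2(x) = q(x) = -2x are polynomials, hence analytic at x = 0.
p(0) = 0,  q(0) = 0.
Indicial equation: r(r-1) + p(0) r + q(0) = 0, i.e. r^2 + (p(0) - 1) r + q(0) = 0, i.e. r^2 - 1 r = 0.
Discriminant: (-1)^2 - 4(0) = 1, so r = (1 ± 1)/2.
Solving: r_1 = 1, r_2 = 0.

indicial: r^2 - 1 r = 0; roots r_1 = 1, r_2 = 0


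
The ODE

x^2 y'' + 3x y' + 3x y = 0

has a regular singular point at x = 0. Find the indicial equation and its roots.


Divide by x^2 to reach normal form y'' + P_1(x) y' + P_2(x) y = 0 with P_1(x) = 3/x and P_2(x) = 3/x.
x = 0 is a singular point because the y'-coefficient 3/x has a pole at x = 0 and the y-coefficient 3/x has a pole at x = 0.
It is a regular singular point because x P_1(x) = p(x) = 3 and x^2 P_2(x) = q(x) = 3x are polynomials, hence analytic at x = 0.
p(0) = 3,  q(0) = 0.
Indicial equation: r(r-1) + p(0) r + q(0) = 0, i.e. r^2 + (p(0) - 1) r + q(0) = 0, i.e. r^2 + 2 r = 0.
Discriminant: (2)^2 - 4(0) = 4, so r = (-2 ± 2)/2.
Solving: r_1 = 0, r_2 = -2.

indicial: r^2 + 2 r = 0; roots r_1 = 0, r_2 = -2


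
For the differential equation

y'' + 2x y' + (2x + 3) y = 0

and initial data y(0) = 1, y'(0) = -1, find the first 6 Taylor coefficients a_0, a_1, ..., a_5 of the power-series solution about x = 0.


Ansatz: y(x) = sum_{n>=0} a_n x^n, so y'(x) = sum_{n>=1} n a_n x^(n-1) and y''(x) = sum_{n>=2} n(n-1) a_n x^(n-2).
Substitute into P(x) y'' + Q(x) y' + R(x) y = 0 with P(x) = 1, Q(x) = 2x, R(x) = 2x + 3, and match powers of x.
Initial conditions: a_0 = 1, a_1 = -1.
Setting the coefficient of each power of x to zero and solving order by order (substituting the coefficients already found):
  x^0: 2 a_2 + 3 a_0 = 0  ->  2 a_2 = -3 a_0 = -3  ->  a_2 = -3/2
  x^1: 6 a_3 + 5 a_1 + 2 a_0 = 0  ->  6 a_3 = -5 a_1 - 2 a_0 = 3  ->  a_3 = 1/2
  x^2: 12 a_4 + 7 a_2 + 2 a_1 = 0  ->  12 a_4 = -7 a_2 - 2 a_1 = 25/2  ->  a_4 = 25/24
  x^3: 20 a_5 + 9 a_3 + 2 a_2 = 0  ->  20 a_5 = -9 a_3 - 2 a_2 = -3/2  ->  a_5 = -3/40
Truncated series: y(x) = 1 - x - (3/2) x^2 + (1/2) x^3 + (25/24) x^4 - (3/40) x^5 + O(x^6).

a_0 = 1; a_1 = -1; a_2 = -3/2; a_3 = 1/2; a_4 = 25/24; a_5 = -3/40


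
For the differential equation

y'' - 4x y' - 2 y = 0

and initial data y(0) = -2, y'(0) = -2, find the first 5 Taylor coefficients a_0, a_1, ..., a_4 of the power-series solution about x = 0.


Ansatz: y(x) = sum_{n>=0} a_n x^n, so y'(x) = sum_{n>=1} n a_n x^(n-1) and y''(x) = sum_{n>=2} n(n-1) a_n x^(n-2).
Substitute into P(x) y'' + Q(x) y' + R(x) y = 0 with P(x) = 1, Q(x) = -4x, R(x) = -2, and match powers of x.
Initial conditions: a_0 = -2, a_1 = -2.
Setting the coefficient of each power of x to zero and solving order by order (substituting the coefficients already found):
  x^0: 2 a_2 - 2 a_0 = 0  ->  2 a_2 = 2 a_0 = -4  ->  a_2 = -2
  x^1: 6 a_3 - 6 a_1 = 0  ->  6 a_3 = 6 a_1 = -12  ->  a_3 = -2
  x^2: 12 a_4 - 10 a_2 = 0  ->  12 a_4 = 10 a_2 = -20  ->  a_4 = -5/3
Truncated series: y(x) = -2 - 2 x - 2 x^2 - 2 x^3 - (5/3) x^4 + O(x^5).

a_0 = -2; a_1 = -2; a_2 = -2; a_3 = -2; a_4 = -5/3


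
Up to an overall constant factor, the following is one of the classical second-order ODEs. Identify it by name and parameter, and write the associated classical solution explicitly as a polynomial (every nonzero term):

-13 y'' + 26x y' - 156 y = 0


All three coefficients share the factor -13; dividing through by -13 gives  y'' - 2x y' + 12 y = 0.
This matches the Hermite equation y'' - 2x y' + 2n y = 0 with 2n = 12, so n = 6; the polynomial solution is H_6(x).
With y = sum_k a_k x^k, matching x^k gives (k+2)(k+1) a_{k+2} = 2(k - n) a_k = 2(k - 6) a_k. The right side vanishes at k = 6, so the series with the parity of 6 terminates at degree 6.
Standard normalization: leading coefficient of H_n is 2^n, so a_6 = 2^6 = 64. Work downward with a_k = (k+1)(k+2) a_{k+2} / (2(k - n)):
  a_4 = (5)(6)(64) / (2(4 - 6)) = 1920/(-4) = -480
  a_2 = (3)(4)(-480) / (2(2 - 6)) = -5760/(-8) = 720
  a_0 = (1)(2)(720) / (2(0 - 6)) = 1440/(-12) = -120
Hence H_6(x) = 64 x^6 - 480 x^4 + 720 x^2 - 120.

H_6(x); series = 64 x^6 - 480 x^4 + 720 x^2 - 120


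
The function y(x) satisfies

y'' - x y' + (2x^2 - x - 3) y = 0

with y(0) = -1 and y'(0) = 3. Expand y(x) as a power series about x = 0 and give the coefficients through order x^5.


Ansatz: y(x) = sum_{n>=0} a_n x^n, so y'(x) = sum_{n>=1} n a_n x^(n-1) and y''(x) = sum_{n>=2} n(n-1) a_n x^(n-2).
Substitute into P(x) y'' + Q(x) y' + R(x) y = 0 with P(x) = 1, Q(x) = -x, R(x) = 2x^2 - x - 3, and match powers of x.
Initial conditions: a_0 = -1, a_1 = 3.
Setting the coefficient of each power of x to zero and solving order by order (substituting the coefficients already found):
  x^0: 2 a_2 - 3 a_0 = 0  ->  2 a_2 = 3 a_0 = -3  ->  a_2 = -3/2
  x^1: 6 a_3 - 4 a_1 - a_0 = 0  ->  6 a_3 = 4 a_1 + a_0 = 11  ->  a_3 = 11/6
  x^2: 12 a_4 - 5 a_2 - a_1 + 2 a_0 = 0  ->  12 a_4 = 5 a_2 + a_1 - 2 a_0 = -5/2  ->  a_4 = -5/24
  x^3: 20 a_5 - 6 a_3 - a_2 + 2 a_1 = 0  ->  20 a_5 = 6 a_3 + a_2 - 2 a_1 = 7/2  ->  a_5 = 7/40
Truncated series: y(x) = -1 + 3 x - (3/2) x^2 + (11/6) x^3 - (5/24) x^4 + (7/40) x^5 + O(x^6).

a_0 = -1; a_1 = 3; a_2 = -3/2; a_3 = 11/6; a_4 = -5/24; a_5 = 7/40


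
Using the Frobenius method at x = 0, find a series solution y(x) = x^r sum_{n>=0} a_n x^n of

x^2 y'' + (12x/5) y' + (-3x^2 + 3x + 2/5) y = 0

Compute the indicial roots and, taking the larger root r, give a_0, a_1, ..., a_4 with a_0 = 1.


Write in Frobenius form y'' + (p(x)/x) y' + (q(x)/x^2) y = 0:
  p(x) = 12/5,  q(x) = -3x^2 + 3x + 2/5.
Indicial equation: r(r-1) + (12/5) r + (2/5) = 0 -> roots r_1 = -2/5, r_2 = -1.
Take r = r_1 = -2/5. Let y(x) = x^r sum_{n>=0} a_n x^n with a_0 = 1.
Substitute y = x^r sum a_n x^n and match x^{r+n}. The recurrence is
  D(n) a_n + 3 a_{n-1} - 3 a_{n-2} = 0,  where D(n) = (r+n)(r+n-1) + (12/5)(r+n) + (2/5).
  a_n = [-3 a_{n-1} + 3 a_{n-2}] / D(n).
Since the indicial polynomial factors as (r - r_1)(r - r_2), D(n) = (r_1 + n - r_1)(r_1 + n - r_2) = n(n + 3/5).
Evaluating step by step (a_0 = 1):
  n = 1: D(1) = 1(1 + 3/5) = 8/5; numerator = -3(1) = -3; a_1 = (-3)/(8/5) = -15/8
  n = 2: D(2) = 2(2 + 3/5) = 26/5; numerator = -3(-15/8) + 3(1) = 69/8; a_2 = (69/8)/(26/5) = 345/208
  n = 3: D(3) = 3(3 + 3/5) = 54/5; numerator = -3(345/208) + 3(-15/8) = -2205/208; a_3 = (-2205/208)/(54/5) = -1225/1248
  n = 4: D(4) = 4(4 + 3/5) = 92/5; numerator = -3(-1225/1248) + 3(345/208) = 3295/416; a_4 = (3295/416)/(92/5) = 16475/38272

r = -2/5; a_0 = 1; a_1 = -15/8; a_2 = 345/208; a_3 = -1225/1248; a_4 = 16475/38272


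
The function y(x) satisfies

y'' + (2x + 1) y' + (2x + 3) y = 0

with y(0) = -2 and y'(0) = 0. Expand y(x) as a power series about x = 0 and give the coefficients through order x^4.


Ansatz: y(x) = sum_{n>=0} a_n x^n, so y'(x) = sum_{n>=1} n a_n x^(n-1) and y''(x) = sum_{n>=2} n(n-1) a_n x^(n-2).
Substitute into P(x) y'' + Q(x) y' + R(x) y = 0 with P(x) = 1, Q(x) = 2x + 1, R(x) = 2x + 3, and match powers of x.
Initial conditions: a_0 = -2, a_1 = 0.
Setting the coefficient of each power of x to zero and solving order by order (substituting the coefficients already found):
  x^0: 2 a_2 + a_1 + 3 a_0 = 0  ->  2 a_2 = -a_1 - 3 a_0 = 6  ->  a_2 = 3
  x^1: 6 a_3 + 2 a_2 + 5 a_1 + 2 a_0 = 0  ->  6 a_3 = -2 a_2 - 5 a_1 - 2 a_0 = -2  ->  a_3 = -1/3
  x^2: 12 a_4 + 3 a_3 + 7 a_2 + 2 a_1 = 0  ->  12 a_4 = -3 a_3 - 7 a_2 - 2 a_1 = -20  ->  a_4 = -5/3
Truncated series: y(x) = -2 + 3 x^2 - (1/3) x^3 - (5/3) x^4 + O(x^5).

a_0 = -2; a_1 = 0; a_2 = 3; a_3 = -1/3; a_4 = -5/3


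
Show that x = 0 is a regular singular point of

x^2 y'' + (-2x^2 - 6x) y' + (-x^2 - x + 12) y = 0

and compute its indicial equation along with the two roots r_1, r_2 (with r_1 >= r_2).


Divide by x^2 to reach normal form y'' + P_1(x) y' + P_2(x) y = 0 with P_1(x) = -2 - 6/x and P_2(x) = -1 - 1/x + 12/x^2.
x = 0 is a singular point because the y'-coefficient -2 - 6/x has a pole at x = 0 and the y-coefficient -1 - 1/x + 12/x^2 has a pole at x = 0.
It is a regular singular point because x P_1(x) = p(x) = -2x - 6 and x^2 P_2(x) = q(x) = -x^2 - x + 12 are polynomials, hence analytic at x = 0.
p(0) = -6,  q(0) = 12.
Indicial equation: r(r-1) + p(0) r + q(0) = 0, i.e. r^2 + (p(0) - 1) r + q(0) = 0, i.e. r^2 - 7 r + 12 = 0.
Discriminant: (-7)^2 - 4(12) = 1, so r = (7 ± 1)/2.
Solving: r_1 = 4, r_2 = 3.

indicial: r^2 - 7 r + 12 = 0; roots r_1 = 4, r_2 = 3


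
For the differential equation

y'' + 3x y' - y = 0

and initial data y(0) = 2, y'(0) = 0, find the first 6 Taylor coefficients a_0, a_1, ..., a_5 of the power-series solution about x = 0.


Ansatz: y(x) = sum_{n>=0} a_n x^n, so y'(x) = sum_{n>=1} n a_n x^(n-1) and y''(x) = sum_{n>=2} n(n-1) a_n x^(n-2).
Substitute into P(x) y'' + Q(x) y' + R(x) y = 0 with P(x) = 1, Q(x) = 3x, R(x) = -1, and match powers of x.
Initial conditions: a_0 = 2, a_1 = 0.
Setting the coefficient of each power of x to zero and solving order by order (substituting the coefficients already found):
  x^0: 2 a_2 - a_0 = 0  ->  2 a_2 = a_0 = 2  ->  a_2 = 1
  x^1: 6 a_3 + 2 a_1 = 0  ->  6 a_3 = -2 a_1 = 0  ->  a_3 = 0
  x^2: 12 a_4 + 5 a_2 = 0  ->  12 a_4 = -5 a_2 = -5  ->  a_4 = -5/12
  x^3: 20 a_5 + 8 a_3 = 0  ->  20 a_5 = -8 a_3 = 0  ->  a_5 = 0
Truncated series: y(x) = 2 + x^2 - (5/12) x^4 + O(x^6).

a_0 = 2; a_1 = 0; a_2 = 1; a_3 = 0; a_4 = -5/12; a_5 = 0


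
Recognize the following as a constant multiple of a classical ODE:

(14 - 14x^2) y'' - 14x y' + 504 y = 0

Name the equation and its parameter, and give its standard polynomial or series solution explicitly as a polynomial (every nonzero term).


All three coefficients share the factor 14; dividing through by 14 gives  (1 - x^2) y'' - x y' + 36 y = 0.
This matches the Chebyshev equation (1 - x^2) y'' - x y' + n^2 y = 0 (note the -x y' term, not -2x y') with n^2 = 36, so n = 6; the polynomial solution is T_6(x).
With y = sum_k a_k x^k, matching x^k gives (k+2)(k+1) a_{k+2} = (k^2 - n^2) a_k = (k - 6)(k + 6) a_k. The right side vanishes at k = 6, so the series with the parity of 6 terminates at degree 6.
Standard normalization: leading coefficient of T_n is 2^(n-1), so a_6 = 2^5 = 32. Work downward with a_k = (k+1)(k+2) a_{k+2} / ((k - 6)(k + 6)):
  a_4 = (5)(6)(32) / ((4 - 6)(4 + 6)) = 960/(-20) = -48
  a_2 = (3)(4)(-48) / ((2 - 6)(2 + 6)) = -576/(-32) = 18
  a_0 = (1)(2)(18) / ((0 - 6)(0 + 6)) = 36/(-36) = -1
Hence T_6(x) = 32 x^6 - 48 x^4 + 18 x^2 - 1.

T_6(x); series = 32 x^6 - 48 x^4 + 18 x^2 - 1


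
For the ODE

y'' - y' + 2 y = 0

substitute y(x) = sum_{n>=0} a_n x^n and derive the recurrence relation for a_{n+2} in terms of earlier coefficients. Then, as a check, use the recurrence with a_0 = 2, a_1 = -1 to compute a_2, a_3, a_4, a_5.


Substitute y = sum_n a_n x^n.
y''(x) has coefficient (n+2)(n+1) a_{n+2} at x^n;
-y'(x) has coefficient -(n+1) a_{n+1} at x^n;
2 y(x) has coefficient 2 a_n at x^n.
Matching x^n: (n+2)(n+1) a_{n+2} - (n+1) a_{n+1} + 2 a_n = 0.
Thus a_{n+2} = [(n+1) a_{n+1} - 2 a_n] / ((n+1)(n+2)).

Check with a_0 = 2, a_1 = -1 (apply the recurrence for n = 0, 1, 2, 3): a_0 = 2, a_1 = -1, a_2 = -5/2, a_3 = -1/2, a_4 = 7/24, a_5 = 13/120.

a_(n+2) = [(n+1) a_(n+1) - 2 a_n] / ((n+1)(n+2)); check: a_0 = 2, a_1 = -1, a_2 = -5/2, a_3 = -1/2, a_4 = 7/24, a_5 = 13/120


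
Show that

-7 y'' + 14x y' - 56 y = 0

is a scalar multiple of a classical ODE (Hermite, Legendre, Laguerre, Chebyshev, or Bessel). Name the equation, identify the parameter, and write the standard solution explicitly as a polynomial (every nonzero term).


All three coefficients share the factor -7; dividing through by -7 gives  y'' - 2x y' + 8 y = 0.
This matches the Hermite equation y'' - 2x y' + 2n y = 0 with 2n = 8, so n = 4; the polynomial solution is H_4(x).
With y = sum_k a_k x^k, matching x^k gives (k+2)(k+1) a_{k+2} = 2(k - n) a_k = 2(k - 4) a_k. The right side vanishes at k = 4, so the series with the parity of 4 terminates at degree 4.
Standard normalization: leading coefficient of H_n is 2^n, so a_4 = 2^4 = 16. Work downward with a_k = (k+1)(k+2) a_{k+2} / (2(k - n)):
  a_2 = (3)(4)(16) / (2(2 - 4)) = 192/(-4) = -48
  a_0 = (1)(2)(-48) / (2(0 - 4)) = -96/(-8) = 12
Hence H_4(x) = 16 x^4 - 48 x^2 + 12.

H_4(x); series = 16 x^4 - 48 x^2 + 12


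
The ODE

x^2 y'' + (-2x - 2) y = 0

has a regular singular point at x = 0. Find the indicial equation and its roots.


Divide by x^2 to reach normal form y'' + P_1(x) y' + P_2(x) y = 0 with P_1(x) = 0 and P_2(x) = -2/x - 2/x^2.
x = 0 is a singular point because the y-coefficient -2/x - 2/x^2 has a pole at x = 0.
It is a regular singular point because x P_1(x) = p(x) = 0 and x^2 P_2(x) = q(x) = -2x - 2 are polynomials, hence analytic at x = 0.
p(0) = 0,  q(0) = -2.
Indicial equation: r(r-1) + p(0) r + q(0) = 0, i.e. r^2 + (p(0) - 1) r + q(0) = 0, i.e. r^2 - 1 r - 2 = 0.
Discriminant: (-1)^2 - 4(-2) = 9, so r = (1 ± 3)/2.
Solving: r_1 = 2, r_2 = -1.

indicial: r^2 - 1 r - 2 = 0; roots r_1 = 2, r_2 = -1


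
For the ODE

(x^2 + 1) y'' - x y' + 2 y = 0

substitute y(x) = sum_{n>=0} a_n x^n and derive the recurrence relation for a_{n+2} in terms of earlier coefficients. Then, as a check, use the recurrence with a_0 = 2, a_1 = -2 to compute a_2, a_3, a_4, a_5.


Substitute y = sum_n a_n x^n.
(1 + 1 x^2) y'' contributes (n+2)(n+1) a_{n+2} + n(n-1) a_n at x^n.
-x y'(x) contributes -n a_n at x^n.
2 y(x) contributes 2 a_n at x^n.
Matching x^n: (n+2)(n+1) a_{n+2} + (n(n-1) - n + 2) a_n = 0.
Thus a_{n+2} = (-n(n-1) + n - 2) / ((n+1)(n+2)) * a_n.

Check with a_0 = 2, a_1 = -2 (apply the recurrence for n = 0, 1, 2, 3): a_0 = 2, a_1 = -2, a_2 = -2, a_3 = 1/3, a_4 = 1/3, a_5 = -1/12.

a_(n+2) = (-n(n-1) + n - 2) / ((n+1)(n+2)) * a_n; check: a_0 = 2, a_1 = -2, a_2 = -2, a_3 = 1/3, a_4 = 1/3, a_5 = -1/12


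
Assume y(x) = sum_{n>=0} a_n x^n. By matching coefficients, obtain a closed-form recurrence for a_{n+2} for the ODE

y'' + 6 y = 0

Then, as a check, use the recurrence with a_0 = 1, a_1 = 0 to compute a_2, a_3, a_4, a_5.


Substitute y = sum_n a_n x^n into y'' + (const) y = 0.
y''(x) = sum_{n>=0} (n+2)(n+1) a_{n+2} x^n.
The ODE becomes sum_n [(n+2)(n+1) a_{n+2} + 6 a_n] x^n = 0.
Setting each coefficient to zero gives the recurrence:
  (n+2)(n+1) a_{n+2} + 6 a_n = 0,
  a_{n+2} = -6 / ((n+1)(n+2)) a_n.

Check with a_0 = 1, a_1 = 0 (apply the recurrence for n = 0, 1, 2, 3): a_0 = 1, a_1 = 0, a_2 = -3, a_3 = 0, a_4 = 3/2, a_5 = 0.

a_{n+2} = -6/((n+1)(n+2)) * a_n; check: a_0 = 1, a_1 = 0, a_2 = -3, a_3 = 0, a_4 = 3/2, a_5 = 0


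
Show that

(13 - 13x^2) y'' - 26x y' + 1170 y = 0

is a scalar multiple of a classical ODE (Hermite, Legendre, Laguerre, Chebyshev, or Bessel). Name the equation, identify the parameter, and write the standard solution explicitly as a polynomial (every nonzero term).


All three coefficients share the factor 13; dividing through by 13 gives  (1 - x^2) y'' - 2x y' + 90 y = 0.
This matches the Legendre equation (1 - x^2) y'' - 2x y' + n(n+1) y = 0 (note the -2x y' term) with n(n+1) = 90, so n = 9; the polynomial solution is P_9(x).
With y = sum_k a_k x^k, matching x^k gives (k+2)(k+1) a_{k+2} = [k(k+1) - n(n+1)] a_k = (k - 9)(k + 10) a_k. The right side vanishes at k = 9, so the series with the parity of 9 terminates at degree 9.
Standard normalization (P_n(1) = 1): leading coefficient (2n)!/(2^n (n!)^2) = 6402373705728000/(512*131681894400) = 12155/128, so a_9 = 12155/128. Work downward with a_k = (k+1)(k+2) a_{k+2} / ((k - 9)(k + 10)):
  a_7 = (8)(9)(12155/128) / ((7 - 9)(7 + 10)) = (109395/16)/(-34) = -6435/32
  a_5 = (6)(7)(-6435/32) / ((5 - 9)(5 + 10)) = (-135135/16)/(-60) = 9009/64
  a_3 = (4)(5)(9009/64) / ((3 - 9)(3 + 10)) = (45045/16)/(-78) = -1155/32
  a_1 = (2)(3)(-1155/32) / ((1 - 9)(1 + 10)) = (-3465/16)/(-88) = 315/128
Hence P_9(x) = 12155 x^9/128 - 6435 x^7/32 + 9009 x^5/64 - 1155 x^3/32 + 315 x/128.

P_9(x); series = 12155 x^9/128 - 6435 x^7/32 + 9009 x^5/64 - 1155 x^3/32 + 315 x/128


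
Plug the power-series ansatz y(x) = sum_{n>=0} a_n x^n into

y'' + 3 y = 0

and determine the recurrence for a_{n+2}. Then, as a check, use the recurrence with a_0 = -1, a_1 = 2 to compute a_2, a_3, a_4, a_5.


Substitute y = sum_n a_n x^n into y'' + (const) y = 0.
y''(x) = sum_{n>=0} (n+2)(n+1) a_{n+2} x^n.
The ODE becomes sum_n [(n+2)(n+1) a_{n+2} + 3 a_n] x^n = 0.
Setting each coefficient to zero gives the recurrence:
  (n+2)(n+1) a_{n+2} + 3 a_n = 0,
  a_{n+2} = -3 / ((n+1)(n+2)) a_n.

Check with a_0 = -1, a_1 = 2 (apply the recurrence for n = 0, 1, 2, 3): a_0 = -1, a_1 = 2, a_2 = 3/2, a_3 = -1, a_4 = -3/8, a_5 = 3/20.

a_{n+2} = -3/((n+1)(n+2)) * a_n; check: a_0 = -1, a_1 = 2, a_2 = 3/2, a_3 = -1, a_4 = -3/8, a_5 = 3/20


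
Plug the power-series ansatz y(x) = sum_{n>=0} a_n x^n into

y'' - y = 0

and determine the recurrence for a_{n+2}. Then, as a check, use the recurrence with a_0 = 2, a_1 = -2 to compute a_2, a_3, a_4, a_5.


Substitute y = sum_n a_n x^n into y'' + (const) y = 0.
y''(x) = sum_{n>=0} (n+2)(n+1) a_{n+2} x^n.
The ODE becomes sum_n [(n+2)(n+1) a_{n+2} - 1 a_n] x^n = 0.
Setting each coefficient to zero gives the recurrence:
  (n+2)(n+1) a_{n+2} - 1 a_n = 0,
  a_{n+2} = 1 / ((n+1)(n+2)) a_n.

Check with a_0 = 2, a_1 = -2 (apply the recurrence for n = 0, 1, 2, 3): a_0 = 2, a_1 = -2, a_2 = 1, a_3 = -1/3, a_4 = 1/12, a_5 = -1/60.

a_{n+2} = 1/((n+1)(n+2)) * a_n; check: a_0 = 2, a_1 = -2, a_2 = 1, a_3 = -1/3, a_4 = 1/12, a_5 = -1/60


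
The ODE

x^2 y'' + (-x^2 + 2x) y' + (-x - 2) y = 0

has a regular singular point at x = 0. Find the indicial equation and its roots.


Divide by x^2 to reach normal form y'' + P_1(x) y' + P_2(x) y = 0 with P_1(x) = -1 + 2/x and P_2(x) = -1/x - 2/x^2.
x = 0 is a singular point because the y'-coefficient -1 + 2/x has a pole at x = 0 and the y-coefficient -1/x - 2/x^2 has a pole at x = 0.
It is a regular singular point because x P_1(x) = p(x) = 2 - x and x^2 P_2(x) = q(x) = -x - 2 are polynomials, hence analytic at x = 0.
p(0) = 2,  q(0) = -2.
Indicial equation: r(r-1) + p(0) r + q(0) = 0, i.e. r^2 + (p(0) - 1) r + q(0) = 0, i.e. r^2 + 1 r - 2 = 0.
Discriminant: (1)^2 - 4(-2) = 9, so r = (-1 ± 3)/2.
Solving: r_1 = 1, r_2 = -2.

indicial: r^2 + 1 r - 2 = 0; roots r_1 = 1, r_2 = -2


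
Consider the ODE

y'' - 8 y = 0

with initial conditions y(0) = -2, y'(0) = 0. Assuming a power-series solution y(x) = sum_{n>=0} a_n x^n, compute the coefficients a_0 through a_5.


Ansatz: y(x) = sum_{n>=0} a_n x^n, so y'(x) = sum_{n>=1} n a_n x^(n-1) and y''(x) = sum_{n>=2} n(n-1) a_n x^(n-2).
Substitute into P(x) y'' + Q(x) y' + R(x) y = 0 with P(x) = 1, Q(x) = 0, R(x) = -8, and match powers of x.
Initial conditions: a_0 = -2, a_1 = 0.
Setting the coefficient of each power of x to zero and solving order by order (substituting the coefficients already found):
  x^0: 2 a_2 - 8 a_0 = 0  ->  2 a_2 = 8 a_0 = -16  ->  a_2 = -8
  x^1: 6 a_3 - 8 a_1 = 0  ->  6 a_3 = 8 a_1 = 0  ->  a_3 = 0
  x^2: 12 a_4 - 8 a_2 = 0  ->  12 a_4 = 8 a_2 = -64  ->  a_4 = -16/3
  x^3: 20 a_5 - 8 a_3 = 0  ->  20 a_5 = 8 a_3 = 0  ->  a_5 = 0
Truncated series: y(x) = -2 - 8 x^2 - (16/3) x^4 + O(x^6).

a_0 = -2; a_1 = 0; a_2 = -8; a_3 = 0; a_4 = -16/3; a_5 = 0


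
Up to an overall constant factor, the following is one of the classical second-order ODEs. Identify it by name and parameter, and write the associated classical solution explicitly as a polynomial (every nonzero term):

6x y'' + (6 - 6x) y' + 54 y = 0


All three coefficients share the factor 6; dividing through by 6 gives  x y'' + (1 - x) y' + 9 y = 0.
This matches the Laguerre equation x y'' + (1 - x) y' + n y = 0 with n = 9; the polynomial solution is L_9(x).
With y = sum_k a_k x^k, matching x^k gives (k+1)k a_{k+1} + (k+1) a_{k+1} - k a_k + n a_k = 0, i.e. (k+1)^2 a_{k+1} = (k - n) a_k = (k - 9) a_k. The right side vanishes at k = 9, so the series terminates at degree 9.
Standard normalization L_n(0) = 1 gives a_0 = 1. Work upward with a_{k+1} = (k - 9) a_k / (k+1)^2:
  a_1 = (0 - 9)(1) / 1^2 = -9/1 = -9
  a_2 = (1 - 9)(-9) / 2^2 = 72/4 = 18
  a_3 = (2 - 9)(18) / 3^2 = -126/9 = -14
  a_4 = (3 - 9)(-14) / 4^2 = 84/16 = 21/4
  a_5 = (4 - 9)(21/4) / 5^2 = (-105/4)/25 = -21/20
  a_6 = (5 - 9)(-21/20) / 6^2 = (21/5)/36 = 7/60
  a_7 = (6 - 9)(7/60) / 7^2 = (-7/20)/49 = -1/140
  a_8 = (7 - 9)(-1/140) / 8^2 = (1/70)/64 = 1/4480
  a_9 = (8 - 9)(1/4480) / 9^2 = (-1/4480)/81 = -1/362880
Hence L_9(x) = -x^9/362880 + x^8/4480 - x^7/140 + 7 x^6/60 - 21 x^5/20 + 21 x^4/4 - 14 x^3 + 18 x^2 - 9 x + 1.

L_9(x); series = -x^9/362880 + x^8/4480 - x^7/140 + 7 x^6/60 - 21 x^5/20 + 21 x^4/4 - 14 x^3 + 18 x^2 - 9 x + 1


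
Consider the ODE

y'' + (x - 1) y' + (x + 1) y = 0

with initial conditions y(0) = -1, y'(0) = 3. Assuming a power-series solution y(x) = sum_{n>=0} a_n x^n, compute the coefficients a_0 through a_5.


Ansatz: y(x) = sum_{n>=0} a_n x^n, so y'(x) = sum_{n>=1} n a_n x^(n-1) and y''(x) = sum_{n>=2} n(n-1) a_n x^(n-2).
Substitute into P(x) y'' + Q(x) y' + R(x) y = 0 with P(x) = 1, Q(x) = x - 1, R(x) = x + 1, and match powers of x.
Initial conditions: a_0 = -1, a_1 = 3.
Setting the coefficient of each power of x to zero and solving order by order (substituting the coefficients already found):
  x^0: 2 a_2 - a_1 + a_0 = 0  ->  2 a_2 = a_1 - a_0 = 4  ->  a_2 = 2
  x^1: 6 a_3 - 2 a_2 + 2 a_1 + a_0 = 0  ->  6 a_3 = 2 a_2 - 2 a_1 - a_0 = -1  ->  a_3 = -1/6
  x^2: 12 a_4 - 3 a_3 + 3 a_2 + a_1 = 0  ->  12 a_4 = 3 a_3 - 3 a_2 - a_1 = -19/2  ->  a_4 = -19/24
  x^3: 20 a_5 - 4 a_4 + 4 a_3 + a_2 = 0  ->  20 a_5 = 4 a_4 - 4 a_3 - a_2 = -9/2  ->  a_5 = -9/40
Truncated series: y(x) = -1 + 3 x + 2 x^2 - (1/6) x^3 - (19/24) x^4 - (9/40) x^5 + O(x^6).

a_0 = -1; a_1 = 3; a_2 = 2; a_3 = -1/6; a_4 = -19/24; a_5 = -9/40


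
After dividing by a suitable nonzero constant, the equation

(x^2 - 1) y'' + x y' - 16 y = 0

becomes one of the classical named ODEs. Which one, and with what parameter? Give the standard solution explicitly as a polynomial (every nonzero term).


All three coefficients share the factor -1; dividing through by -1 gives  (1 - x^2) y'' - x y' + 16 y = 0.
This matches the Chebyshev equation (1 - x^2) y'' - x y' + n^2 y = 0 (note the -x y' term, not -2x y') with n^2 = 16, so n = 4; the polynomial solution is T_4(x).
With y = sum_k a_k x^k, matching x^k gives (k+2)(k+1) a_{k+2} = (k^2 - n^2) a_k = (k - 4)(k + 4) a_k. The right side vanishes at k = 4, so the series with the parity of 4 terminates at degree 4.
Standard normalization: leading coefficient of T_n is 2^(n-1), so a_4 = 2^3 = 8. Work downward with a_k = (k+1)(k+2) a_{k+2} / ((k - 4)(k + 4)):
  a_2 = (3)(4)(8) / ((2 - 4)(2 + 4)) = 96/(-12) = -8
  a_0 = (1)(2)(-8) / ((0 - 4)(0 + 4)) = -16/(-16) = 1
Hence T_4(x) = 8 x^4 - 8 x^2 + 1.

T_4(x); series = 8 x^4 - 8 x^2 + 1


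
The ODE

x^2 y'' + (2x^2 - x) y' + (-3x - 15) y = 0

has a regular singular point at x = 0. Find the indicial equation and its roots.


Divide by x^2 to reach normal form y'' + P_1(x) y' + P_2(x) y = 0 with P_1(x) = 2 - 1/x and P_2(x) = -3/x - 15/x^2.
x = 0 is a singular point because the y'-coefficient 2 - 1/x has a pole at x = 0 and the y-coefficient -3/x - 15/x^2 has a pole at x = 0.
It is a regular singular point because x P_1(x) = p(x) = 2x - 1 and x^2 P_2(x) = q(x) = -3x - 15 are polynomials, hence analytic at x = 0.
p(0) = -1,  q(0) = -15.
Indicial equation: r(r-1) + p(0) r + q(0) = 0, i.e. r^2 + (p(0) - 1) r + q(0) = 0, i.e. r^2 - 2 r - 15 = 0.
Discriminant: (-2)^2 - 4(-15) = 64, so r = (2 ± 8)/2.
Solving: r_1 = 5, r_2 = -3.

indicial: r^2 - 2 r - 15 = 0; roots r_1 = 5, r_2 = -3


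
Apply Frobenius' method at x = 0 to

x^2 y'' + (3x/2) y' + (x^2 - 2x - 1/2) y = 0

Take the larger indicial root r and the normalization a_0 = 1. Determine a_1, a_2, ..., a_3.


Write in Frobenius form y'' + (p(x)/x) y' + (q(x)/x^2) y = 0:
  p(x) = 3/2,  q(x) = x^2 - 2x - 1/2.
Indicial equation: r(r-1) + (3/2) r + (-1/2) = 0 -> roots r_1 = 1/2, r_2 = -1.
Take r = r_1 = 1/2. Let y(x) = x^r sum_{n>=0} a_n x^n with a_0 = 1.
Substitute y = x^r sum a_n x^n and match x^{r+n}. The recurrence is
  D(n) a_n - 2 a_{n-1} + 1 a_{n-2} = 0,  where D(n) = (r+n)(r+n-1) + (3/2)(r+n) + (-1/2).
  a_n = [2 a_{n-1} - 1 a_{n-2}] / D(n).
Since the indicial polynomial factors as (r - r_1)(r - r_2), D(n) = (r_1 + n - r_1)(r_1 + n - r_2) = n(n + 3/2).
Evaluating step by step (a_0 = 1):
  n = 1: D(1) = 1(1 + 3/2) = 5/2; numerator = 2(1) = 2; a_1 = (2)/(5/2) = 4/5
  n = 2: D(2) = 2(2 + 3/2) = 7; numerator = 2(4/5) - 1(1) = 3/5; a_2 = (3/5)/(7) = 3/35
  n = 3: D(3) = 3(3 + 3/2) = 27/2; numerator = 2(3/35) - 1(4/5) = -22/35; a_3 = (-22/35)/(27/2) = -44/945

r = 1/2; a_0 = 1; a_1 = 4/5; a_2 = 3/35; a_3 = -44/945


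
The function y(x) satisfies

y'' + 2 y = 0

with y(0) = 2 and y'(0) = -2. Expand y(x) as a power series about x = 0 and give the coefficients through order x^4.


Ansatz: y(x) = sum_{n>=0} a_n x^n, so y'(x) = sum_{n>=1} n a_n x^(n-1) and y''(x) = sum_{n>=2} n(n-1) a_n x^(n-2).
Substitute into P(x) y'' + Q(x) y' + R(x) y = 0 with P(x) = 1, Q(x) = 0, R(x) = 2, and match powers of x.
Initial conditions: a_0 = 2, a_1 = -2.
Setting the coefficient of each power of x to zero and solving order by order (substituting the coefficients already found):
  x^0: 2 a_2 + 2 a_0 = 0  ->  2 a_2 = -2 a_0 = -4  ->  a_2 = -2
  x^1: 6 a_3 + 2 a_1 = 0  ->  6 a_3 = -2 a_1 = 4  ->  a_3 = 2/3
  x^2: 12 a_4 + 2 a_2 = 0  ->  12 a_4 = -2 a_2 = 4  ->  a_4 = 1/3
Truncated series: y(x) = 2 - 2 x - 2 x^2 + (2/3) x^3 + (1/3) x^4 + O(x^5).

a_0 = 2; a_1 = -2; a_2 = -2; a_3 = 2/3; a_4 = 1/3


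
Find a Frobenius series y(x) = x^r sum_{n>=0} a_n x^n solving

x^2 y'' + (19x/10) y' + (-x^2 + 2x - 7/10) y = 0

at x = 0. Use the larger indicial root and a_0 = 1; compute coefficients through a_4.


Write in Frobenius form y'' + (p(x)/x) y' + (q(x)/x^2) y = 0:
  p(x) = 19/10,  q(x) = -x^2 + 2x - 7/10.
Indicial equation: r(r-1) + (19/10) r + (-7/10) = 0 -> roots r_1 = 1/2, r_2 = -7/5.
Take r = r_1 = 1/2. Let y(x) = x^r sum_{n>=0} a_n x^n with a_0 = 1.
Substitute y = x^r sum a_n x^n and match x^{r+n}. The recurrence is
  D(n) a_n + 2 a_{n-1} - 1 a_{n-2} = 0,  where D(n) = (r+n)(r+n-1) + (19/10)(r+n) + (-7/10).
  a_n = [-2 a_{n-1} + 1 a_{n-2}] / D(n).
Since the indicial polynomial factors as (r - r_1)(r - r_2), D(n) = (r_1 + n - r_1)(r_1 + n - r_2) = n(n + 19/10).
Evaluating step by step (a_0 = 1):
  n = 1: D(1) = 1(1 + 19/10) = 29/10; numerator = -2(1) = -2; a_1 = (-2)/(29/10) = -20/29
  n = 2: D(2) = 2(2 + 19/10) = 39/5; numerator = -2(-20/29) + 1(1) = 69/29; a_2 = (69/29)/(39/5) = 115/377
  n = 3: D(3) = 3(3 + 19/10) = 147/10; numerator = -2(115/377) + 1(-20/29) = -490/377; a_3 = (-490/377)/(147/10) = -100/1131
  n = 4: D(4) = 4(4 + 19/10) = 118/5; numerator = -2(-100/1131) + 1(115/377) = 545/1131; a_4 = (545/1131)/(118/5) = 2725/133458

r = 1/2; a_0 = 1; a_1 = -20/29; a_2 = 115/377; a_3 = -100/1131; a_4 = 2725/133458


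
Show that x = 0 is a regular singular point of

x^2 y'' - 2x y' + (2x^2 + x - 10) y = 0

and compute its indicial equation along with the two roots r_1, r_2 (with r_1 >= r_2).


Divide by x^2 to reach normal form y'' + P_1(x) y' + P_2(x) y = 0 with P_1(x) = -2/x and P_2(x) = 2 + 1/x - 10/x^2.
x = 0 is a singular point because the y'-coefficient -2/x has a pole at x = 0 and the y-coefficient 2 + 1/x - 10/x^2 has a pole at x = 0.
It is a regular singular point because x P_1(x) = p(x) = -2 and x^2 P_2(x) = q(x) = 2x^2 + x - 10 are polynomials, hence analytic at x = 0.
p(0) = -2,  q(0) = -10.
Indicial equation: r(r-1) + p(0) r + q(0) = 0, i.e. r^2 + (p(0) - 1) r + q(0) = 0, i.e. r^2 - 3 r - 10 = 0.
Discriminant: (-3)^2 - 4(-10) = 49, so r = (3 ± 7)/2.
Solving: r_1 = 5, r_2 = -2.

indicial: r^2 - 3 r - 10 = 0; roots r_1 = 5, r_2 = -2


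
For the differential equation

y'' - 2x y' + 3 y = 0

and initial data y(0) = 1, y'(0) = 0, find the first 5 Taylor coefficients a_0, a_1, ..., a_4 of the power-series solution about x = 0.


Ansatz: y(x) = sum_{n>=0} a_n x^n, so y'(x) = sum_{n>=1} n a_n x^(n-1) and y''(x) = sum_{n>=2} n(n-1) a_n x^(n-2).
Substitute into P(x) y'' + Q(x) y' + R(x) y = 0 with P(x) = 1, Q(x) = -2x, R(x) = 3, and match powers of x.
Initial conditions: a_0 = 1, a_1 = 0.
Setting the coefficient of each power of x to zero and solving order by order (substituting the coefficients already found):
  x^0: 2 a_2 + 3 a_0 = 0  ->  2 a_2 = -3 a_0 = -3  ->  a_2 = -3/2
  x^1: 6 a_3 + a_1 = 0  ->  6 a_3 = -a_1 = 0  ->  a_3 = 0
  x^2: 12 a_4 - a_2 = 0  ->  12 a_4 = a_2 = -3/2  ->  a_4 = -1/8
Truncated series: y(x) = 1 - (3/2) x^2 - (1/8) x^4 + O(x^5).

a_0 = 1; a_1 = 0; a_2 = -3/2; a_3 = 0; a_4 = -1/8


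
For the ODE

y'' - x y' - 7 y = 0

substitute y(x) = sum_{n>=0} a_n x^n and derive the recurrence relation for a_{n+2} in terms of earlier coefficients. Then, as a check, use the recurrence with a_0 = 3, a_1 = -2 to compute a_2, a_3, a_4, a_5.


Substitute y = sum_n a_n x^n.
y''(x) has coefficient (n+2)(n+1) a_{n+2} at x^n;
-x y'(x) has coefficient -n a_n at x^n (shift);
-7 y(x) has coefficient -7 a_n at x^n.
Matching x^n: (n+2)(n+1) a_{n+2} + (-n - 7) a_n = 0.
Thus a_{n+2} = (n + 7) / ((n+1)(n+2)) * a_n.

Check with a_0 = 3, a_1 = -2 (apply the recurrence for n = 0, 1, 2, 3): a_0 = 3, a_1 = -2, a_2 = 21/2, a_3 = -8/3, a_4 = 63/8, a_5 = -4/3.

a_(n+2) = (n + 7) / ((n+1)(n+2)) * a_n; check: a_0 = 3, a_1 = -2, a_2 = 21/2, a_3 = -8/3, a_4 = 63/8, a_5 = -4/3
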